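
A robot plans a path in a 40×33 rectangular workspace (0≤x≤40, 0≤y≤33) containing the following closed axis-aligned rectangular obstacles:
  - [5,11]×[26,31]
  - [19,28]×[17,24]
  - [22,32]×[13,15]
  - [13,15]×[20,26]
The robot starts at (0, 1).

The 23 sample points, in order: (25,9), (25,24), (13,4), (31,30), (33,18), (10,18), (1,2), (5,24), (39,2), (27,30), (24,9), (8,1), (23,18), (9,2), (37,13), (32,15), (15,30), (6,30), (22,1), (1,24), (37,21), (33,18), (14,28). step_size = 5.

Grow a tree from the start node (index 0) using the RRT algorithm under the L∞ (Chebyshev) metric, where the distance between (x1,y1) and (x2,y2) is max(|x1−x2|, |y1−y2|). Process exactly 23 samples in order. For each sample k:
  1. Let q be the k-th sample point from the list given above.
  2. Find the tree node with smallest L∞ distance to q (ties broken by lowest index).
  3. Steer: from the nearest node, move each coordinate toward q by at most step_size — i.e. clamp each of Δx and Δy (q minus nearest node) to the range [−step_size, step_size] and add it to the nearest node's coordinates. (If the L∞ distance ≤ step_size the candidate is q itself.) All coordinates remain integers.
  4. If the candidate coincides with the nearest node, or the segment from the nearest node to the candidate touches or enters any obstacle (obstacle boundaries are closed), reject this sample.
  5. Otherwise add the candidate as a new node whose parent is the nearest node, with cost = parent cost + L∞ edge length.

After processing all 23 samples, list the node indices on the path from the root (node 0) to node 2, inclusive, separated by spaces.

1. q=(25,9) nearest=0 d=25 new=(5,6) → add node 1 parent=0 cost=5
2. q=(25,24) nearest=1 d=20 new=(10,11) → add node 2 parent=1 cost=10
3. q=(13,4) nearest=2 d=7 new=(13,6) → add node 3 parent=2 cost=15
4. q=(31,30) nearest=2 d=21 new=(15,16) → add node 4 parent=2 cost=15
5. q=(33,18) nearest=4 d=18 new=(20,18) → blocked by [19,28]×[17,24], reject
6. q=(10,18) nearest=4 d=5 new=(10,18) → add node 5 parent=4 cost=20
7. q=(1,2) nearest=0 d=1 new=(1,2) → add node 6 parent=0 cost=1
8. q=(5,24) nearest=5 d=6 new=(5,23) → add node 7 parent=5 cost=25
9. q=(39,2) nearest=4 d=24 new=(20,11) → add node 8 parent=4 cost=20
10. q=(27,30) nearest=4 d=14 new=(20,21) → blocked by [19,28]×[17,24], reject
11. q=(24,9) nearest=8 d=4 new=(24,9) → add node 9 parent=8 cost=24
12. q=(8,1) nearest=1 d=5 new=(8,1) → add node 10 parent=1 cost=10
13. q=(23,18) nearest=8 d=7 new=(23,16) → blocked by [22,32]×[13,15], reject
14. q=(9,2) nearest=10 d=1 new=(9,2) → add node 11 parent=10 cost=11
15. q=(37,13) nearest=9 d=13 new=(29,13) → blocked by [22,32]×[13,15], reject
16. q=(32,15) nearest=9 d=8 new=(29,14) → blocked by [22,32]×[13,15], reject
17. q=(15,30) nearest=7 d=10 new=(10,28) → blocked by [5,11]×[26,31], reject
18. q=(6,30) nearest=7 d=7 new=(6,28) → blocked by [5,11]×[26,31], reject
19. q=(22,1) nearest=9 d=8 new=(22,4) → add node 12 parent=9 cost=29
20. q=(1,24) nearest=7 d=4 new=(1,24) → add node 13 parent=7 cost=29
21. q=(37,21) nearest=9 d=13 new=(29,14) → blocked by [22,32]×[13,15], reject
22. q=(33,18) nearest=9 d=9 new=(29,14) → blocked by [22,32]×[13,15], reject
23. q=(14,28) nearest=7 d=9 new=(10,28) → blocked by [5,11]×[26,31], reject

Path: 0 1 2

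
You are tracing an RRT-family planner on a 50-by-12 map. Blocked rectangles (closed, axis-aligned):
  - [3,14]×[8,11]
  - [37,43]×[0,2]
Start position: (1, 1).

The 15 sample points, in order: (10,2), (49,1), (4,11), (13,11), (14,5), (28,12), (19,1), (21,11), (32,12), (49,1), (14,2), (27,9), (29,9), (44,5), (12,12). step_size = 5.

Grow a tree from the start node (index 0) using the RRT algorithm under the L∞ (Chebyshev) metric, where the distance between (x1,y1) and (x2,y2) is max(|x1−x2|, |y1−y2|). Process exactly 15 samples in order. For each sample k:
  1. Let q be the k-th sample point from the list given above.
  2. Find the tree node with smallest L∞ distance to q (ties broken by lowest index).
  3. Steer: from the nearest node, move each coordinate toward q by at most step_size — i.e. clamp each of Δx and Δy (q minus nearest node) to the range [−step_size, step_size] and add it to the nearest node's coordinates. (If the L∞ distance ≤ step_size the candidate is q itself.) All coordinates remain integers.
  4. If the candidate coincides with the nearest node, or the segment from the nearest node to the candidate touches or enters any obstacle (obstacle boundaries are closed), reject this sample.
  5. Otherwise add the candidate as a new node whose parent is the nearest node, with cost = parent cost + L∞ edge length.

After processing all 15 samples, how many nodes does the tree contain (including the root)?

Node count: 15

1. q=(10,2) nearest=0 d=9 new=(6,2) → add node 1 parent=0 cost=5
2. q=(49,1) nearest=1 d=43 new=(11,1) → add node 2 parent=1 cost=10
3. q=(4,11) nearest=1 d=9 new=(4,7) → add node 3 parent=1 cost=10
4. q=(13,11) nearest=1 d=9 new=(11,7) → add node 4 parent=1 cost=10
5. q=(14,5) nearest=4 d=3 new=(14,5) → add node 5 parent=4 cost=13
6. q=(28,12) nearest=5 d=14 new=(19,10) → add node 6 parent=5 cost=18
7. q=(19,1) nearest=5 d=5 new=(19,1) → add node 7 parent=5 cost=18
8. q=(21,11) nearest=6 d=2 new=(21,11) → add node 8 parent=6 cost=20
9. q=(32,12) nearest=8 d=11 new=(26,12) → add node 9 parent=8 cost=25
10. q=(49,1) nearest=9 d=23 new=(31,7) → add node 10 parent=9 cost=30
11. q=(14,2) nearest=2 d=3 new=(14,2) → add node 11 parent=2 cost=13
12. q=(27,9) nearest=9 d=3 new=(27,9) → add node 12 parent=9 cost=28
13. q=(29,9) nearest=10 d=2 new=(29,9) → add node 13 parent=10 cost=32
14. q=(44,5) nearest=10 d=13 new=(36,5) → add node 14 parent=10 cost=35
15. q=(12,12) nearest=4 d=5 new=(12,12) → blocked by [3,14]×[8,11], reject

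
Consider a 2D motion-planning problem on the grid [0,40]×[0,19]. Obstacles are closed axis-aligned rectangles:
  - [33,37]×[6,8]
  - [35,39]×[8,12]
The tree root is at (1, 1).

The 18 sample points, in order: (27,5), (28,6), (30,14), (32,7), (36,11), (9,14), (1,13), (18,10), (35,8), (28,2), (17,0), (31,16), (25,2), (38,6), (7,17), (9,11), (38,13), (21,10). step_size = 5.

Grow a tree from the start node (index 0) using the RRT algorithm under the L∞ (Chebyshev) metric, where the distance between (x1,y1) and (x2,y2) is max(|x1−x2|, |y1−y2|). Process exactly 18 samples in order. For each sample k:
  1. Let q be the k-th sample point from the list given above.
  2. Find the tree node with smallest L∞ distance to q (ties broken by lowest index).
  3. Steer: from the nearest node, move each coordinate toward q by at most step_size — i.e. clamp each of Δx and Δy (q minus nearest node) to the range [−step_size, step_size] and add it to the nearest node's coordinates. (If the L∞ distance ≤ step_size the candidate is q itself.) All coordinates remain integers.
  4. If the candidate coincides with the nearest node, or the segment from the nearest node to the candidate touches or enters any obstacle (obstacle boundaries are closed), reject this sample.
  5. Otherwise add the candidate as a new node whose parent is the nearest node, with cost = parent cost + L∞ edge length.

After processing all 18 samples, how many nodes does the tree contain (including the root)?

1. q=(27,5) nearest=0 d=26 new=(6,5) → add node 1 parent=0 cost=5
2. q=(28,6) nearest=1 d=22 new=(11,6) → add node 2 parent=1 cost=10
3. q=(30,14) nearest=2 d=19 new=(16,11) → add node 3 parent=2 cost=15
4. q=(32,7) nearest=3 d=16 new=(21,7) → add node 4 parent=3 cost=20
5. q=(36,11) nearest=4 d=15 new=(26,11) → add node 5 parent=4 cost=25
6. q=(9,14) nearest=3 d=7 new=(11,14) → add node 6 parent=3 cost=20
7. q=(1,13) nearest=1 d=8 new=(1,10) → add node 7 parent=1 cost=10
8. q=(18,10) nearest=3 d=2 new=(18,10) → add node 8 parent=3 cost=17
9. q=(35,8) nearest=5 d=9 new=(31,8) → add node 9 parent=5 cost=30
10. q=(28,2) nearest=9 d=6 new=(28,3) → add node 10 parent=9 cost=35
11. q=(17,0) nearest=2 d=6 new=(16,1) → add node 11 parent=2 cost=15
12. q=(31,16) nearest=5 d=5 new=(31,16) → add node 12 parent=5 cost=30
13. q=(25,2) nearest=10 d=3 new=(25,2) → add node 13 parent=10 cost=38
14. q=(38,6) nearest=9 d=7 new=(36,6) → blocked by [33,37]×[6,8], reject
15. q=(7,17) nearest=6 d=4 new=(7,17) → add node 14 parent=6 cost=24
16. q=(9,11) nearest=6 d=3 new=(9,11) → add node 15 parent=6 cost=23
17. q=(38,13) nearest=9 d=7 new=(36,13) → blocked by [35,39]×[8,12], reject
18. q=(21,10) nearest=4 d=3 new=(21,10) → add node 16 parent=4 cost=23

Node count: 17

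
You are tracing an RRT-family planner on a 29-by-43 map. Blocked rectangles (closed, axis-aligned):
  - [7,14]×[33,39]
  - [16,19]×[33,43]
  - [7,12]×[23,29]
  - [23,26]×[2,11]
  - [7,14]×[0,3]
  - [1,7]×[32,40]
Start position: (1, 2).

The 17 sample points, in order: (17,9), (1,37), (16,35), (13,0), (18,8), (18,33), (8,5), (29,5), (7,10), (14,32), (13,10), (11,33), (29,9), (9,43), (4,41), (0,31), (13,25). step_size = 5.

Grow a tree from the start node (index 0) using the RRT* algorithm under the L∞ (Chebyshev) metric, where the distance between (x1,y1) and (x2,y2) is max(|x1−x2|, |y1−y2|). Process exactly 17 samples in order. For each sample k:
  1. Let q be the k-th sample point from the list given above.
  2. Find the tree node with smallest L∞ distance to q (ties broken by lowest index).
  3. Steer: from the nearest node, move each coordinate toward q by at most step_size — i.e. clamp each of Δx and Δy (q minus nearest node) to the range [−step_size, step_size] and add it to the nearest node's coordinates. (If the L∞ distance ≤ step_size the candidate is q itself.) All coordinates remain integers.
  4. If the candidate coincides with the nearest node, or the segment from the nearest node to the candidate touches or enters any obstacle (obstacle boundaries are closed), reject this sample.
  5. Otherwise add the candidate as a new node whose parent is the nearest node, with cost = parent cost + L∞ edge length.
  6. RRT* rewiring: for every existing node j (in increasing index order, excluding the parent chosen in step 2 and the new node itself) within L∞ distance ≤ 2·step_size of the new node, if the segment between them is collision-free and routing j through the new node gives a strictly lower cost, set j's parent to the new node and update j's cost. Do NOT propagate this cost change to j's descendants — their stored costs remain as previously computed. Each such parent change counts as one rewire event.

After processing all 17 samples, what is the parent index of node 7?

1. q=(17,9) nearest=0 d=16 new=(6,7) → add node 1 parent=0 cost=5
2. q=(1,37) nearest=1 d=30 new=(1,12) → add node 2 parent=1 cost=10
3. q=(16,35) nearest=2 d=23 new=(6,17) → add node 3 parent=2 cost=15
4. q=(13,0) nearest=1 d=7 new=(11,2) → blocked by [7,14]×[0,3], reject
5. q=(18,8) nearest=1 d=12 new=(11,8) → add node 4 parent=1 cost=10
6. q=(18,33) nearest=3 d=16 new=(11,22) → add node 5 parent=3 cost=20
7. q=(8,5) nearest=1 d=2 new=(8,5) → add node 6 parent=1 cost=7
8. q=(29,5) nearest=4 d=18 new=(16,5) → add node 7 parent=4 cost=15
9. q=(7,10) nearest=1 d=3 new=(7,10) → add node 8 parent=1 cost=8
10. q=(14,32) nearest=5 d=10 new=(14,27) → blocked by [7,12]×[23,29], reject
11. q=(13,10) nearest=4 d=2 new=(13,10) → add node 9 parent=4 cost=12
12. q=(11,33) nearest=5 d=11 new=(11,27) → blocked by [7,12]×[23,29], reject
13. q=(29,9) nearest=7 d=13 new=(21,9) → add node 10 parent=7 cost=20
14. q=(9,43) nearest=5 d=21 new=(9,27) → blocked by [7,12]×[23,29], reject
15. q=(4,41) nearest=5 d=19 new=(6,27) → blocked by [7,12]×[23,29], reject
16. q=(0,31) nearest=5 d=11 new=(6,27) → blocked by [7,12]×[23,29], reject
17. q=(13,25) nearest=5 d=3 new=(13,25) → blocked by [7,12]×[23,29], reject

Parent of node 7: 4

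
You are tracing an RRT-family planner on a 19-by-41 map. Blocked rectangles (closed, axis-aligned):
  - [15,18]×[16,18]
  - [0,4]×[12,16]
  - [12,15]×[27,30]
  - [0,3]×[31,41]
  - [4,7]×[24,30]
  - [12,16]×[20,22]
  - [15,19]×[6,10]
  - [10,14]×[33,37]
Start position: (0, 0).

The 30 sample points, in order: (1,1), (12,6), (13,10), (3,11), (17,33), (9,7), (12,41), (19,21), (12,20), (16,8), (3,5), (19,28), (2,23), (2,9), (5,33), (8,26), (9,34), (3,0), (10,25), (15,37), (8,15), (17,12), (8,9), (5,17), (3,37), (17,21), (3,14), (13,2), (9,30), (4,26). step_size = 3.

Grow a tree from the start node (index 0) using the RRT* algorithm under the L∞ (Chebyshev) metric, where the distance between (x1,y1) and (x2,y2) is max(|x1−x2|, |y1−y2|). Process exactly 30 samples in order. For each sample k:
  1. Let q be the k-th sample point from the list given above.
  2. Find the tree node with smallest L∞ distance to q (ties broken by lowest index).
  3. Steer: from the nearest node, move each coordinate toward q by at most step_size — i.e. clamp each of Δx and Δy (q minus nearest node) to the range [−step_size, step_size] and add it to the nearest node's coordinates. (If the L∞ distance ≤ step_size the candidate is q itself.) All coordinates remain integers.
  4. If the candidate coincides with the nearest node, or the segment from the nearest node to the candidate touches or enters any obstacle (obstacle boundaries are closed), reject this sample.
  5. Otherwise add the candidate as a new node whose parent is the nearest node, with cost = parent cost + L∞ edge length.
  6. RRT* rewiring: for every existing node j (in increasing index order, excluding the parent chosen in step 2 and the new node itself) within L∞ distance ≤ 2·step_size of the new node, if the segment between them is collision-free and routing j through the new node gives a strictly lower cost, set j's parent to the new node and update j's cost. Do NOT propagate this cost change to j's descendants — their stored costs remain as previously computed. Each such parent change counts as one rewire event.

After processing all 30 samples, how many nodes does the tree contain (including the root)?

Node count: 20

1. q=(1,1) nearest=0 d=1 new=(1,1) → add node 1 parent=0 cost=1
2. q=(12,6) nearest=1 d=11 new=(4,4) → add node 2 parent=1 cost=4
3. q=(13,10) nearest=2 d=9 new=(7,7) → add node 3 parent=2 cost=7
4. q=(3,11) nearest=3 d=4 new=(4,10) → add node 4 parent=3 cost=10
5. q=(17,33) nearest=4 d=23 new=(7,13) → add node 5 parent=4 cost=13
6. q=(9,7) nearest=3 d=2 new=(9,7) → add node 6 parent=3 cost=9
7. q=(12,41) nearest=5 d=28 new=(10,16) → add node 7 parent=5 cost=16
8. q=(19,21) nearest=7 d=9 new=(13,19) → add node 8 parent=7 cost=19
9. q=(12,20) nearest=8 d=1 new=(12,20) → blocked by [12,16]×[20,22], reject
10. q=(16,8) nearest=6 d=7 new=(12,8) → add node 9 parent=6 cost=12
11. q=(3,5) nearest=2 d=1 new=(3,5) → add node 10 parent=2 cost=5
12. q=(19,28) nearest=8 d=9 new=(16,22) → blocked by [12,16]×[20,22], reject
13. q=(2,23) nearest=7 d=8 new=(7,19) → add node 11 parent=7 cost=19
14. q=(2,9) nearest=4 d=2 new=(2,9) → add node 12 parent=4 cost=12
15. q=(5,33) nearest=8 d=14 new=(10,22) → blocked by [12,16]×[20,22], reject
16. q=(8,26) nearest=8 d=7 new=(10,22) → blocked by [12,16]×[20,22], reject
17. q=(9,34) nearest=8 d=15 new=(10,22) → blocked by [12,16]×[20,22], reject
18. q=(3,0) nearest=1 d=2 new=(3,0) → add node 13 parent=1 cost=3
19. q=(10,25) nearest=8 d=6 new=(10,22) → blocked by [12,16]×[20,22], reject
20. q=(15,37) nearest=8 d=18 new=(15,22) → blocked by [12,16]×[20,22], reject
21. q=(8,15) nearest=5 d=2 new=(8,15) → add node 14 parent=5 cost=15
22. q=(17,12) nearest=9 d=5 new=(15,11) → add node 15 parent=9 cost=15
23. q=(8,9) nearest=3 d=2 new=(8,9) → add node 16 parent=3 cost=9
24. q=(5,17) nearest=11 d=2 new=(5,17) → add node 17 parent=11 cost=21
25. q=(3,37) nearest=8 d=18 new=(10,22) → blocked by [12,16]×[20,22], reject
26. q=(17,21) nearest=8 d=4 new=(16,21) → blocked by [12,16]×[20,22], reject
27. q=(3,14) nearest=17 d=3 new=(3,14) → blocked by [0,4]×[12,16], reject
28. q=(13,2) nearest=6 d=5 new=(12,4) → add node 18 parent=6 cost=12
29. q=(9,30) nearest=8 d=11 new=(10,22) → blocked by [12,16]×[20,22], reject
30. q=(4,26) nearest=11 d=7 new=(4,22) → add node 19 parent=11 cost=22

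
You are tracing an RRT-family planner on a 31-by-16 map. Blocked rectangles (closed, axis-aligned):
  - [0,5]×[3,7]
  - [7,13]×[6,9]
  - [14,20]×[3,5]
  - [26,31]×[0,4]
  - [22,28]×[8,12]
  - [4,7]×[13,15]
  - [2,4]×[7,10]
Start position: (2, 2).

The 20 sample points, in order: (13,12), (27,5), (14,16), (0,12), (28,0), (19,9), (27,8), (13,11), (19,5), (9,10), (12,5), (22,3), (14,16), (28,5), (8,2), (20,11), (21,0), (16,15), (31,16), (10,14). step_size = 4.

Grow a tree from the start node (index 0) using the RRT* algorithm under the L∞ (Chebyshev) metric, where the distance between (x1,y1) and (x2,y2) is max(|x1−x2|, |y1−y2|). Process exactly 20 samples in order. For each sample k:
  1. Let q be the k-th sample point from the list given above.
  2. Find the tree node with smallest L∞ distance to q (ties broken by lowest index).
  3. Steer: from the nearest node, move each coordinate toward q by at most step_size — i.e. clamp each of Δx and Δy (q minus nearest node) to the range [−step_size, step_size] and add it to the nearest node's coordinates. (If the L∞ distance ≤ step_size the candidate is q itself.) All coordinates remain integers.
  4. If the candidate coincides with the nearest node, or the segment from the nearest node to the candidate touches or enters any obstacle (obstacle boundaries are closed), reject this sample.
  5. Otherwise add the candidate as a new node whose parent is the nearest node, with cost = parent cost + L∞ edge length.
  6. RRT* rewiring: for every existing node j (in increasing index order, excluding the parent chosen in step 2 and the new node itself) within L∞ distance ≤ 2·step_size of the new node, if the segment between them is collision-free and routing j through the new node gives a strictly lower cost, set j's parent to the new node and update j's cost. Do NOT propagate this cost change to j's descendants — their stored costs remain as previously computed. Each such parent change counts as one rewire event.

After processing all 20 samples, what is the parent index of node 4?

1. q=(13,12) nearest=0 d=11 new=(6,6) → blocked by [0,5]×[3,7], reject
2. q=(27,5) nearest=0 d=25 new=(6,5) → blocked by [0,5]×[3,7], reject
3. q=(14,16) nearest=0 d=14 new=(6,6) → blocked by [0,5]×[3,7], reject
4. q=(0,12) nearest=0 d=10 new=(0,6) → blocked by [0,5]×[3,7], reject
5. q=(28,0) nearest=0 d=26 new=(6,0) → add node 1 parent=0 cost=4
6. q=(19,9) nearest=1 d=13 new=(10,4) → add node 2 parent=1 cost=8
7. q=(27,8) nearest=2 d=17 new=(14,8) → blocked by [7,13]×[6,9], reject
8. q=(13,11) nearest=2 d=7 new=(13,8) → blocked by [7,13]×[6,9], reject
9. q=(19,5) nearest=2 d=9 new=(14,5) → blocked by [14,20]×[3,5], reject
10. q=(9,10) nearest=2 d=6 new=(9,8) → blocked by [7,13]×[6,9], reject
11. q=(12,5) nearest=2 d=2 new=(12,5) → add node 3 parent=2 cost=10
12. q=(22,3) nearest=3 d=10 new=(16,3) → blocked by [14,20]×[3,5], reject
13. q=(14,16) nearest=3 d=11 new=(14,9) → blocked by [7,13]×[6,9], reject
14. q=(28,5) nearest=3 d=16 new=(16,5) → blocked by [14,20]×[3,5], reject
15. q=(8,2) nearest=1 d=2 new=(8,2) → add node 4 parent=1 cost=6
16. q=(20,11) nearest=3 d=8 new=(16,9) → blocked by [7,13]×[6,9], reject
17. q=(21,0) nearest=3 d=9 new=(16,1) → blocked by [14,20]×[3,5], reject
18. q=(16,15) nearest=3 d=10 new=(16,9) → blocked by [7,13]×[6,9], reject
19. q=(31,16) nearest=3 d=19 new=(16,9) → blocked by [7,13]×[6,9], reject
20. q=(10,14) nearest=3 d=9 new=(10,9) → blocked by [7,13]×[6,9], reject

Parent of node 4: 1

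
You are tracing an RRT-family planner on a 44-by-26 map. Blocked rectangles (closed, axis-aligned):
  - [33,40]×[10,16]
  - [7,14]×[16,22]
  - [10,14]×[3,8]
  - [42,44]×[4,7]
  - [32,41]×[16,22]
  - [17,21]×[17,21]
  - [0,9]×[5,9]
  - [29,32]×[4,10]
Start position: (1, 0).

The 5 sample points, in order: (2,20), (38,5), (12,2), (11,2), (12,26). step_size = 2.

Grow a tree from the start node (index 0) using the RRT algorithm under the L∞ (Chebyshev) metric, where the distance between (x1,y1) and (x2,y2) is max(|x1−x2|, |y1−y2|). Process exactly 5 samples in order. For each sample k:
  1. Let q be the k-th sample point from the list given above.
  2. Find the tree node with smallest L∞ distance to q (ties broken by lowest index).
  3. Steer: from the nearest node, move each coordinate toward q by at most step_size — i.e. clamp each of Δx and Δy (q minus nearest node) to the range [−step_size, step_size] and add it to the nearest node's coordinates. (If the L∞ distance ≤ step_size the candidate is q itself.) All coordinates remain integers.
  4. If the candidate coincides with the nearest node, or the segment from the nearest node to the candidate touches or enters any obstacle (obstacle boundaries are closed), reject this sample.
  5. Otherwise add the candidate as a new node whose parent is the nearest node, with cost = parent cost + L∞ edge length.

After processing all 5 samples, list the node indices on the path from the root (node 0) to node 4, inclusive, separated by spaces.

1. q=(2,20) nearest=0 d=20 new=(2,2) → add node 1 parent=0 cost=2
2. q=(38,5) nearest=1 d=36 new=(4,4) → add node 2 parent=1 cost=4
3. q=(12,2) nearest=2 d=8 new=(6,2) → add node 3 parent=2 cost=6
4. q=(11,2) nearest=3 d=5 new=(8,2) → add node 4 parent=3 cost=8
5. q=(12,26) nearest=2 d=22 new=(6,6) → blocked by [0,9]×[5,9], reject

Path: 0 1 2 3 4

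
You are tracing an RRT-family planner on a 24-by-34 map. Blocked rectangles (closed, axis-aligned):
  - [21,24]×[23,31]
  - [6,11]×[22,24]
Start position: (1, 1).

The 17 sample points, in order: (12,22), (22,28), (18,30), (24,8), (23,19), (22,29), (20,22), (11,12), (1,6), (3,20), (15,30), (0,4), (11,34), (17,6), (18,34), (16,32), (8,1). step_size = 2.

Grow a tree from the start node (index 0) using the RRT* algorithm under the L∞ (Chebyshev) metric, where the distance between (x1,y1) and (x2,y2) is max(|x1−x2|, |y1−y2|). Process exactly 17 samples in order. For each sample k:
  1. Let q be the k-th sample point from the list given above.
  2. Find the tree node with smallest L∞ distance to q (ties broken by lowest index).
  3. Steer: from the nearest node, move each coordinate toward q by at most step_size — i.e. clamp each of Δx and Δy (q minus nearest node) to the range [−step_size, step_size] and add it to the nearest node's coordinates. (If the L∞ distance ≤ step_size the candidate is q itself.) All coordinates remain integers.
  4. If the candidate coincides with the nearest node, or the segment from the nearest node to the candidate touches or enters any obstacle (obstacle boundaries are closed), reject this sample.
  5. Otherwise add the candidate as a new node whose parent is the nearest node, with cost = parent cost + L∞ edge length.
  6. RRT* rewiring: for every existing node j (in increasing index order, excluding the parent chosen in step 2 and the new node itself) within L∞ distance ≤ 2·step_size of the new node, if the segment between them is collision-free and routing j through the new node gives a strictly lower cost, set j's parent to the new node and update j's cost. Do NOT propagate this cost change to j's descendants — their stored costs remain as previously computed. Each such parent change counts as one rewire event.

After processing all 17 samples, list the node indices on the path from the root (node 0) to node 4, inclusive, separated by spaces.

Path: 0 1 2 3 4

1. q=(12,22) nearest=0 d=21 new=(3,3) → add node 1 parent=0 cost=2
2. q=(22,28) nearest=1 d=25 new=(5,5) → add node 2 parent=1 cost=4
3. q=(18,30) nearest=2 d=25 new=(7,7) → add node 3 parent=2 cost=6
4. q=(24,8) nearest=3 d=17 new=(9,8) → add node 4 parent=3 cost=8
5. q=(23,19) nearest=4 d=14 new=(11,10) → add node 5 parent=4 cost=10
6. q=(22,29) nearest=5 d=19 new=(13,12) → add node 6 parent=5 cost=12
7. q=(20,22) nearest=6 d=10 new=(15,14) → add node 7 parent=6 cost=14
8. q=(11,12) nearest=5 d=2 new=(11,12) → add node 8 parent=5 cost=12
9. q=(1,6) nearest=1 d=3 new=(1,5) → add node 9 parent=1 cost=4
10. q=(3,20) nearest=8 d=8 new=(9,14) → add node 10 parent=8 cost=14
11. q=(15,30) nearest=7 d=16 new=(15,16) → add node 11 parent=7 cost=16
12. q=(0,4) nearest=9 d=1 new=(0,4) → add node 12 parent=9 cost=5
13. q=(11,34) nearest=11 d=18 new=(13,18) → add node 13 parent=11 cost=18
14. q=(17,6) nearest=5 d=6 new=(13,8) → add node 14 parent=5 cost=12
15. q=(18,34) nearest=13 d=16 new=(15,20) → add node 15 parent=13 cost=20
16. q=(16,32) nearest=15 d=12 new=(16,22) → add node 16 parent=15 cost=22
17. q=(8,1) nearest=2 d=4 new=(7,3) → add node 17 parent=2 cost=6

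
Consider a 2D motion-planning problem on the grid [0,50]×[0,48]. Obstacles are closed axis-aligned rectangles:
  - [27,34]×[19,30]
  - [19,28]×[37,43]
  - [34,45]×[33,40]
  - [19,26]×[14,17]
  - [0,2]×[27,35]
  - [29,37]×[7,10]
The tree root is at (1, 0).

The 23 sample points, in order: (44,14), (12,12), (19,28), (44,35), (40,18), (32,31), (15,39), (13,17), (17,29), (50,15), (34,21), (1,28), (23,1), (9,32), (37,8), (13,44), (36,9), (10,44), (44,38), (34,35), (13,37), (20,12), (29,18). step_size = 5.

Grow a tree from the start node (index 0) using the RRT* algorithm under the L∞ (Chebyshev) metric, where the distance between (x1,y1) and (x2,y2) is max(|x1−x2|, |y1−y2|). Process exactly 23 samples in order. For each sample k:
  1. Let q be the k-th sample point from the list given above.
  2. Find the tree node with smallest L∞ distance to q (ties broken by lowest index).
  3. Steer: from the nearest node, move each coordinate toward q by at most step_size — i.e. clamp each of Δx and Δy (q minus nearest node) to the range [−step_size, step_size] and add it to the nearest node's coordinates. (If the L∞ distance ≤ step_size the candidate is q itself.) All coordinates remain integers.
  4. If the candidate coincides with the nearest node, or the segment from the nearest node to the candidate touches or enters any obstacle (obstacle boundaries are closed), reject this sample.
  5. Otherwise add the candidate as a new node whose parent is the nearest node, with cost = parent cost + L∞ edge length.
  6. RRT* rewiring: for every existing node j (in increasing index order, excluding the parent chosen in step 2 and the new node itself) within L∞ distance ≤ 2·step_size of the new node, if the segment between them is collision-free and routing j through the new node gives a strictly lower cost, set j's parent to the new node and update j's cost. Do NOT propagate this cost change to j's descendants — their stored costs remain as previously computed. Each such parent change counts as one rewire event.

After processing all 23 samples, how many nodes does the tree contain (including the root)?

Node count: 18

1. q=(44,14) nearest=0 d=43 new=(6,5) → add node 1 parent=0 cost=5
2. q=(12,12) nearest=1 d=7 new=(11,10) → add node 2 parent=1 cost=10
3. q=(19,28) nearest=2 d=18 new=(16,15) → add node 3 parent=2 cost=15
4. q=(44,35) nearest=3 d=28 new=(21,20) → add node 4 parent=3 cost=20
5. q=(40,18) nearest=4 d=19 new=(26,18) → add node 5 parent=4 cost=25
6. q=(32,31) nearest=4 d=11 new=(26,25) → add node 6 parent=4 cost=25
7. q=(15,39) nearest=6 d=14 new=(21,30) → add node 7 parent=6 cost=30
8. q=(13,17) nearest=3 d=3 new=(13,17) → add node 8 parent=3 cost=18
9. q=(17,29) nearest=7 d=4 new=(17,29) → add node 9 parent=7 cost=34
10. q=(50,15) nearest=5 d=24 new=(31,15) → add node 10 parent=5 cost=30
11. q=(34,21) nearest=10 d=6 new=(34,20) → blocked by [27,34]×[19,30], reject
12. q=(1,28) nearest=8 d=12 new=(8,22) → add node 11 parent=8 cost=23; rewire 9→11 (32<34)
13. q=(23,1) nearest=2 d=12 new=(16,5) → add node 12 parent=2 cost=15
14. q=(9,32) nearest=9 d=8 new=(12,32) → add node 13 parent=9 cost=37
15. q=(37,8) nearest=10 d=7 new=(36,10) → blocked by [29,37]×[7,10], reject
16. q=(13,44) nearest=13 d=12 new=(13,37) → add node 14 parent=13 cost=42
17. q=(36,9) nearest=10 d=6 new=(36,10) → blocked by [29,37]×[7,10], reject
18. q=(10,44) nearest=14 d=7 new=(10,42) → add node 15 parent=14 cost=47
19. q=(44,38) nearest=6 d=18 new=(31,30) → blocked by [27,34]×[19,30], reject
20. q=(34,35) nearest=6 d=10 new=(31,30) → blocked by [27,34]×[19,30], reject
21. q=(13,37) nearest=14 d=0 → coincident, reject
22. q=(20,12) nearest=3 d=4 new=(20,12) → add node 16 parent=3 cost=19
23. q=(29,18) nearest=5 d=3 new=(29,18) → add node 17 parent=5 cost=28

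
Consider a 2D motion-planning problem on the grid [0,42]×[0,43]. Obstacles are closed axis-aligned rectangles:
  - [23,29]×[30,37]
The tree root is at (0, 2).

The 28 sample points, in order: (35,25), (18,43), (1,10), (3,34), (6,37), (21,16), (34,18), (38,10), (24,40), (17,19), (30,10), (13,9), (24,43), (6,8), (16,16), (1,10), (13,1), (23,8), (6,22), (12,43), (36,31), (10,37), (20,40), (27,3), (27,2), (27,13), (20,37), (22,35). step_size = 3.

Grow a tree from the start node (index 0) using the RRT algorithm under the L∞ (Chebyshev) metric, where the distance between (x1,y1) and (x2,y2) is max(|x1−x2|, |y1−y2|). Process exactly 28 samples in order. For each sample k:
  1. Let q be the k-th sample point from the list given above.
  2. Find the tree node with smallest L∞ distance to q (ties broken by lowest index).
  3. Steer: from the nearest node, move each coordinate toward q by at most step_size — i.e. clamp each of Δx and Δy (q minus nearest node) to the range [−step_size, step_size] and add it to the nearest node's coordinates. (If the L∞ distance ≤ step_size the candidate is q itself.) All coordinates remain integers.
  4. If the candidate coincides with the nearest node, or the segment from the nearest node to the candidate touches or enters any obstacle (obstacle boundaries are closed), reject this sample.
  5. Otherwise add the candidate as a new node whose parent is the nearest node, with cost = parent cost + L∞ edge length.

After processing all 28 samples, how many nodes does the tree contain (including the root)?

1. q=(35,25) nearest=0 d=35 new=(3,5) → add node 1 parent=0 cost=3
2. q=(18,43) nearest=1 d=38 new=(6,8) → add node 2 parent=1 cost=6
3. q=(1,10) nearest=1 d=5 new=(1,8) → add node 3 parent=1 cost=6
4. q=(3,34) nearest=2 d=26 new=(3,11) → add node 4 parent=2 cost=9
5. q=(6,37) nearest=4 d=26 new=(6,14) → add node 5 parent=4 cost=12
6. q=(21,16) nearest=2 d=15 new=(9,11) → add node 6 parent=2 cost=9
7. q=(34,18) nearest=6 d=25 new=(12,14) → add node 7 parent=6 cost=12
8. q=(38,10) nearest=7 d=26 new=(15,11) → add node 8 parent=7 cost=15
9. q=(24,40) nearest=5 d=26 new=(9,17) → add node 9 parent=5 cost=15
10. q=(17,19) nearest=7 d=5 new=(15,17) → add node 10 parent=7 cost=15
11. q=(30,10) nearest=8 d=15 new=(18,10) → add node 11 parent=8 cost=18
12. q=(13,9) nearest=8 d=2 new=(13,9) → add node 12 parent=8 cost=17
13. q=(24,43) nearest=9 d=26 new=(12,20) → add node 13 parent=9 cost=18
14. q=(6,8) nearest=2 d=0 → coincident, reject
15. q=(16,16) nearest=10 d=1 new=(16,16) → add node 14 parent=10 cost=16
16. q=(1,10) nearest=3 d=2 new=(1,10) → add node 15 parent=3 cost=8
17. q=(13,1) nearest=2 d=7 new=(9,5) → add node 16 parent=2 cost=9
18. q=(23,8) nearest=11 d=5 new=(21,8) → add node 17 parent=11 cost=21
19. q=(6,22) nearest=9 d=5 new=(6,20) → add node 18 parent=9 cost=18
20. q=(12,43) nearest=13 d=23 new=(12,23) → add node 19 parent=13 cost=21
21. q=(36,31) nearest=14 d=20 new=(19,19) → add node 20 parent=14 cost=19
22. q=(10,37) nearest=19 d=14 new=(10,26) → add node 21 parent=19 cost=24
23. q=(20,40) nearest=21 d=14 new=(13,29) → add node 22 parent=21 cost=27
24. q=(27,3) nearest=17 d=6 new=(24,5) → add node 23 parent=17 cost=24
25. q=(27,2) nearest=23 d=3 new=(27,2) → add node 24 parent=23 cost=27
26. q=(27,13) nearest=17 d=6 new=(24,11) → add node 25 parent=17 cost=24
27. q=(20,37) nearest=22 d=8 new=(16,32) → add node 26 parent=22 cost=30
28. q=(22,35) nearest=26 d=6 new=(19,35) → add node 27 parent=26 cost=33

Node count: 28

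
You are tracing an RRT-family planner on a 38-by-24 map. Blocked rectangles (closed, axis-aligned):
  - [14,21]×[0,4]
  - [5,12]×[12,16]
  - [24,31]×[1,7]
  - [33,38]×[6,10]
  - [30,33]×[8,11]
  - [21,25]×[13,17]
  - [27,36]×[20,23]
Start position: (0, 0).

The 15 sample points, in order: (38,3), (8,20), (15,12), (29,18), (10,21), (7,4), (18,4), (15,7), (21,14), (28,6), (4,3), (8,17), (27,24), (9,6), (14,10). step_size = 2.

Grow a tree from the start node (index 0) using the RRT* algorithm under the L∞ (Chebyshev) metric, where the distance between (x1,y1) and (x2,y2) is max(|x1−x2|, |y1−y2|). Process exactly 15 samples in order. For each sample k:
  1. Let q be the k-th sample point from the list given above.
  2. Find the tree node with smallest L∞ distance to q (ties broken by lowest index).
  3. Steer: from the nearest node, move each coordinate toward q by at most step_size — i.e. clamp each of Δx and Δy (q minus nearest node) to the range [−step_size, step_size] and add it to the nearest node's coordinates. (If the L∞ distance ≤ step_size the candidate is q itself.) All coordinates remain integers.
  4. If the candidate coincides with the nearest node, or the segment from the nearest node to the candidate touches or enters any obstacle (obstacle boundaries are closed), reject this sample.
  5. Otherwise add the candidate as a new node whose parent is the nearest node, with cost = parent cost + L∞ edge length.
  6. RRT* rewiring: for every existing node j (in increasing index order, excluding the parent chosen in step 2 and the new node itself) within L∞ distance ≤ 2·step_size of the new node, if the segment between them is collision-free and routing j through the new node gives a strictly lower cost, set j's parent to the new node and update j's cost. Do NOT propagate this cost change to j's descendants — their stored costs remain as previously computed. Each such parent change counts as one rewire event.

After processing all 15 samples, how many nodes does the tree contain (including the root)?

Node count: 15

1. q=(38,3) nearest=0 d=38 new=(2,2) → add node 1 parent=0 cost=2
2. q=(8,20) nearest=1 d=18 new=(4,4) → add node 2 parent=1 cost=4
3. q=(15,12) nearest=2 d=11 new=(6,6) → add node 3 parent=2 cost=6
4. q=(29,18) nearest=3 d=23 new=(8,8) → add node 4 parent=3 cost=8
5. q=(10,21) nearest=4 d=13 new=(10,10) → add node 5 parent=4 cost=10
6. q=(7,4) nearest=3 d=2 new=(7,4) → add node 6 parent=3 cost=8
7. q=(18,4) nearest=5 d=8 new=(12,8) → add node 7 parent=5 cost=12
8. q=(15,7) nearest=7 d=3 new=(14,7) → add node 8 parent=7 cost=14
9. q=(21,14) nearest=8 d=7 new=(16,9) → add node 9 parent=8 cost=16
10. q=(28,6) nearest=9 d=12 new=(18,7) → add node 10 parent=9 cost=18
11. q=(4,3) nearest=2 d=1 new=(4,3) → add node 11 parent=2 cost=5
12. q=(8,17) nearest=5 d=7 new=(8,12) → blocked by [5,12]×[12,16], reject
13. q=(27,24) nearest=9 d=15 new=(18,11) → add node 12 parent=9 cost=18
14. q=(9,6) nearest=4 d=2 new=(9,6) → add node 13 parent=4 cost=10
15. q=(14,10) nearest=7 d=2 new=(14,10) → add node 14 parent=7 cost=14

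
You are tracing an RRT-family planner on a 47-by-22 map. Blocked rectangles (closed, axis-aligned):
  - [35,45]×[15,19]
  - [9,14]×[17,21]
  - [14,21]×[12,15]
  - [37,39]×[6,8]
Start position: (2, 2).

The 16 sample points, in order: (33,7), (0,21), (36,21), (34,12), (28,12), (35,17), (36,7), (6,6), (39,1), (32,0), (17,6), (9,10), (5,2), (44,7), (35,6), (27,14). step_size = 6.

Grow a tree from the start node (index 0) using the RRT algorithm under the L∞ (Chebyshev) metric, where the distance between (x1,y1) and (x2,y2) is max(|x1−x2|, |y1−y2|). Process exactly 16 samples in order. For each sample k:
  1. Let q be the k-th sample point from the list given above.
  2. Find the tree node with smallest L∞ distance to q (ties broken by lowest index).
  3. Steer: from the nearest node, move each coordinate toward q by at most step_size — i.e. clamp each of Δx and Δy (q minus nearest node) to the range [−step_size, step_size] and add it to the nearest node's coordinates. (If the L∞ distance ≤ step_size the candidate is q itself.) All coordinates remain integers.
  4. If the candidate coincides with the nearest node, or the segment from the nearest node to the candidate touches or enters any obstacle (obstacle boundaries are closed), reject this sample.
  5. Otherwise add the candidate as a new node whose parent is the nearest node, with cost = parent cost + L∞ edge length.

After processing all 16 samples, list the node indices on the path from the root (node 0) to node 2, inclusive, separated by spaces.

Path: 0 1 2

1. q=(33,7) nearest=0 d=31 new=(8,7) → add node 1 parent=0 cost=6
2. q=(0,21) nearest=1 d=14 new=(2,13) → add node 2 parent=1 cost=12
3. q=(36,21) nearest=1 d=28 new=(14,13) → blocked by [14,21]×[12,15], reject
4. q=(34,12) nearest=1 d=26 new=(14,12) → blocked by [14,21]×[12,15], reject
5. q=(28,12) nearest=1 d=20 new=(14,12) → blocked by [14,21]×[12,15], reject
6. q=(35,17) nearest=1 d=27 new=(14,13) → blocked by [14,21]×[12,15], reject
7. q=(36,7) nearest=1 d=28 new=(14,7) → add node 3 parent=1 cost=12
8. q=(6,6) nearest=1 d=2 new=(6,6) → add node 4 parent=1 cost=8
9. q=(39,1) nearest=3 d=25 new=(20,1) → add node 5 parent=3 cost=18
10. q=(32,0) nearest=5 d=12 new=(26,0) → add node 6 parent=5 cost=24
11. q=(17,6) nearest=3 d=3 new=(17,6) → add node 7 parent=3 cost=15
12. q=(9,10) nearest=1 d=3 new=(9,10) → add node 8 parent=1 cost=9
13. q=(5,2) nearest=0 d=3 new=(5,2) → add node 9 parent=0 cost=3
14. q=(44,7) nearest=6 d=18 new=(32,6) → add node 10 parent=6 cost=30
15. q=(35,6) nearest=10 d=3 new=(35,6) → add node 11 parent=10 cost=33
16. q=(27,14) nearest=10 d=8 new=(27,12) → add node 12 parent=10 cost=36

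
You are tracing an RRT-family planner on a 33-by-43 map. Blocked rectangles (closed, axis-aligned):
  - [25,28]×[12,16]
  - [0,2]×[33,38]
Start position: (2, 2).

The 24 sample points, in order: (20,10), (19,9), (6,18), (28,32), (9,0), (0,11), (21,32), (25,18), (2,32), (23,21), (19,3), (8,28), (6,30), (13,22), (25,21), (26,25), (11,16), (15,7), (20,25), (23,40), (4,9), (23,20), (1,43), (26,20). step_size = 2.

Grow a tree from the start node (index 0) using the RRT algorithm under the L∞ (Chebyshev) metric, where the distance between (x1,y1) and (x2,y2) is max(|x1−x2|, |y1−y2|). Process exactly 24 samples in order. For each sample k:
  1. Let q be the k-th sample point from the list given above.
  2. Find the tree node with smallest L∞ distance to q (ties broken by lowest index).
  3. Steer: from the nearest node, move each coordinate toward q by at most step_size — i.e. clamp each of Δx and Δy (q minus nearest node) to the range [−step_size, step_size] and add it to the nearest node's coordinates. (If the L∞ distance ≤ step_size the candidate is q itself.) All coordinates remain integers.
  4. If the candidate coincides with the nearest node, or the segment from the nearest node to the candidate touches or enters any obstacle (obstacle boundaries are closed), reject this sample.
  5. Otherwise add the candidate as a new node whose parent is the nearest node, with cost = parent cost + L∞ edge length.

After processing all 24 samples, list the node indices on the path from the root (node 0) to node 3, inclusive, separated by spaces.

1. q=(20,10) nearest=0 d=18 new=(4,4) → add node 1 parent=0 cost=2
2. q=(19,9) nearest=1 d=15 new=(6,6) → add node 2 parent=1 cost=4
3. q=(6,18) nearest=2 d=12 new=(6,8) → add node 3 parent=2 cost=6
4. q=(28,32) nearest=3 d=24 new=(8,10) → add node 4 parent=3 cost=8
5. q=(9,0) nearest=1 d=5 new=(6,2) → add node 5 parent=1 cost=4
6. q=(0,11) nearest=2 d=6 new=(4,8) → add node 6 parent=2 cost=6
7. q=(21,32) nearest=4 d=22 new=(10,12) → add node 7 parent=4 cost=10
8. q=(25,18) nearest=7 d=15 new=(12,14) → add node 8 parent=7 cost=12
9. q=(2,32) nearest=8 d=18 new=(10,16) → add node 9 parent=8 cost=14
10. q=(23,21) nearest=8 d=11 new=(14,16) → add node 10 parent=8 cost=14
11. q=(19,3) nearest=7 d=9 new=(12,10) → add node 11 parent=7 cost=12
12. q=(8,28) nearest=9 d=12 new=(8,18) → add node 12 parent=9 cost=16
13. q=(6,30) nearest=12 d=12 new=(6,20) → add node 13 parent=12 cost=18
14. q=(13,22) nearest=12 d=5 new=(10,20) → add node 14 parent=12 cost=18
15. q=(25,21) nearest=10 d=11 new=(16,18) → add node 15 parent=10 cost=16
16. q=(26,25) nearest=15 d=10 new=(18,20) → add node 16 parent=15 cost=18
17. q=(11,16) nearest=9 d=1 new=(11,16) → add node 17 parent=9 cost=15
18. q=(15,7) nearest=11 d=3 new=(14,8) → add node 18 parent=11 cost=14
19. q=(20,25) nearest=16 d=5 new=(20,22) → add node 19 parent=16 cost=20
20. q=(23,40) nearest=19 d=18 new=(22,24) → add node 20 parent=19 cost=22
21. q=(4,9) nearest=6 d=1 new=(4,9) → add node 21 parent=6 cost=7
22. q=(23,20) nearest=19 d=3 new=(22,20) → add node 22 parent=19 cost=22
23. q=(1,43) nearest=19 d=21 new=(18,24) → add node 23 parent=19 cost=22
24. q=(26,20) nearest=20 d=4 new=(24,22) → add node 24 parent=20 cost=24

Path: 0 1 2 3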